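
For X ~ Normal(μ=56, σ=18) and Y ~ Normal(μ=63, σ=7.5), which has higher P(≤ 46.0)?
X has higher probability (P(X ≤ 46.0) = 0.2893 > P(Y ≤ 46.0) = 0.0117)

Compute P(≤ 46.0) for each distribution:

X ~ Normal(μ=56, σ=18):
P(X ≤ 46.0) = 0.2893

Y ~ Normal(μ=63, σ=7.5):
P(Y ≤ 46.0) = 0.0117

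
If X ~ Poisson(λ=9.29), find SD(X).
3.0480

We have X ~ Poisson(λ=9.29).

For a Poisson distribution with λ=9.29:
σ = √Var(X) = 3.0480

The standard deviation is the square root of the variance.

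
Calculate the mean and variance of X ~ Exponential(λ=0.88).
E[X] = 1.1364, Var(X) = 1.2913

We have X ~ Exponential(λ=0.88).

For an Exponential distribution with λ=0.88:

Expected value:
E[X] = 1.1364

Variance:
Var(X) = 1.2913

Standard deviation:
σ = √Var(X) = 1.1364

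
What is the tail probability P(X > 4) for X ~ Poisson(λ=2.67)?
0.132660

We have X ~ Poisson(λ=2.67).

P(X > 4) = 1 - P(X ≤ 4)
                = 1 - F(4)
                = 1 - 0.867340
                = 0.132660

So there's approximately a 13.3% chance that X exceeds 4.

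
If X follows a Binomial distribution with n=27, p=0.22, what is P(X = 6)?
0.181899

We have X ~ Binomial(n=27, p=0.22).

For a Binomial distribution, the PMF gives us the probability of each outcome.

Using the PMF formula:
P(X = 6) = 0.181899

Rounded to 4 decimal places: 0.1819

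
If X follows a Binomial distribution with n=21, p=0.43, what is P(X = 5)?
0.037144

We have X ~ Binomial(n=21, p=0.43).

For a Binomial distribution, the PMF gives us the probability of each outcome.

Using the PMF formula:
P(X = 5) = 0.037144

Rounded to 4 decimal places: 0.0371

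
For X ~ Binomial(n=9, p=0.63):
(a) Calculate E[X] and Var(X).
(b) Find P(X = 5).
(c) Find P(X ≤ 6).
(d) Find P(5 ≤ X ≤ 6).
(a) E[X] = 5.6700, Var(X) = 2.0979
(b) P(X = 5) = 0.234358
(c) P(X ≤ 6) = 0.707602
(d) P(5 ≤ X ≤ 6) = 0.500386

We have X ~ Binomial(n=9, p=0.63).

(a) Moments:
E[X] = 5.6700
Var(X) = 2.0979
σ = √Var(X) = 1.4484

(b) Point probability using PMF:
P(X = 5) = 0.234358

(c) Cumulative probability using CDF:
P(X ≤ 6) = F(6) = 0.707602

(d) Range probability:
P(5 ≤ X ≤ 6) = P(X ≤ 6) - P(X ≤ 4)
                   = F(6) - F(4)
                   = 0.707602 - 0.207215
                   = 0.500386

This means approximately 50.0% of outcomes fall in the interval [5, 6].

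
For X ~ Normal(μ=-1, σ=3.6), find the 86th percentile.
2.8891

We have X ~ Normal(μ=-1, σ=3.6).

We want to find x such that P(X ≤ x) = 0.86.

This is the 86th percentile, which means 86% of values fall below this point.

Using the inverse CDF (quantile function):
x = F⁻¹(0.86) = 2.8891

Verification: P(X ≤ 2.8891) = 0.86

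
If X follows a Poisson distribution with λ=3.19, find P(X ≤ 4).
0.782391

We have X ~ Poisson(λ=3.19).

The CDF gives us P(X ≤ k).

Using the CDF:
P(X ≤ 4) = 0.782391

This means there's approximately a 78.2% chance that X is at most 4.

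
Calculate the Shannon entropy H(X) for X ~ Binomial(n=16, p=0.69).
2.0294 nats

We have X ~ Binomial(n=16, p=0.69).

The Shannon entropy measures the uncertainty or information content of the distribution.

For a Binomial distribution with n=16, p=0.69:
H(X) = 2.0294 nats

(In bits, this would be 2.9278 bits.)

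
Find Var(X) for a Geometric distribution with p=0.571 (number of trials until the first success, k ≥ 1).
1.3158

We have X ~ Geometric(p=0.571) (number of trials until the first success, k ≥ 1).

For a Geometric distribution with p=0.571 (number of trials until the first success, k ≥ 1):
Var(X) = 1.3158

The variance measures the spread of the distribution around the mean.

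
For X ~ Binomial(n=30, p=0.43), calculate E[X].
12.9000

We have X ~ Binomial(n=30, p=0.43).

For a Binomial distribution with n=30, p=0.43:
E[X] = 12.9000

This is the expected (average) value of X.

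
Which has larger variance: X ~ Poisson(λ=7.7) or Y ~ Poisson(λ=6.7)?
X has larger variance (7.7000 > 6.7000)

Compute the variance for each distribution:

X ~ Poisson(λ=7.7):
Var(X) = 7.7000

Y ~ Poisson(λ=6.7):
Var(Y) = 6.7000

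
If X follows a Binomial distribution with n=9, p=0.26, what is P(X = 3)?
0.242432

We have X ~ Binomial(n=9, p=0.26).

For a Binomial distribution, the PMF gives us the probability of each outcome.

Using the PMF formula:
P(X = 3) = 0.242432

Rounded to 4 decimal places: 0.2424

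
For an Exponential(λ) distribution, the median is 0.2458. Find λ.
λ = 2.8200

For X ~ Exponential(λ), the CDF is F(x) = 1 - e^(-λx).
The median m satisfies F(m) = 0.5:
1 - e^(-λm) = 0.5
e^(-λm) = 0.5
λm = ln(2)
m = ln(2) / λ

Given m = 0.2458:
λ = ln(2) / 0.2458 = 0.693147 / 0.2458 = 2.8200

Verification: ln(2) / 2.8200 = 0.2458 ✓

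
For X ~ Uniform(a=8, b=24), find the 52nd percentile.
16.3200

We have X ~ Uniform(a=8, b=24).

We want to find x such that P(X ≤ x) = 0.52.

This is the 52nd percentile, which means 52% of values fall below this point.

Using the inverse CDF (quantile function):
x = F⁻¹(0.52) = 16.3200

Verification: P(X ≤ 16.3200) = 0.52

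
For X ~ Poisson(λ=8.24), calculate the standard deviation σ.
2.8705

We have X ~ Poisson(λ=8.24).

For a Poisson distribution with λ=8.24:
σ = √Var(X) = 2.8705

The standard deviation is the square root of the variance.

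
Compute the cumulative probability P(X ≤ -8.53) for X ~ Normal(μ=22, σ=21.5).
0.077804

We have X ~ Normal(μ=22, σ=21.5).

The CDF gives us P(X ≤ k).

Using the CDF:
P(X ≤ -8.53) = 0.077804

This means there's approximately a 7.8% chance that X is at most -8.53.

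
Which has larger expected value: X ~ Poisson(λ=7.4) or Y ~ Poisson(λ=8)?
Y has larger mean (8.0000 > 7.4000)

Compute the expected value for each distribution:

X ~ Poisson(λ=7.4):
E[X] = 7.4000

Y ~ Poisson(λ=8):
E[Y] = 8.0000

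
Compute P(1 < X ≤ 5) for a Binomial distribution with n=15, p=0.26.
0.760233

We have X ~ Binomial(n=15, p=0.26).

To find P(1 < X ≤ 5), we use:
P(1 < X ≤ 5) = P(X ≤ 5) - P(X ≤ 1)
                 = F(5) - F(1)
                 = 0.828745 - 0.068511
                 = 0.760233

So there's approximately a 76.0% chance that X falls in this range.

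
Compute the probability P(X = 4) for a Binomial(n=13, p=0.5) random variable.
0.087280

We have X ~ Binomial(n=13, p=0.5).

For a Binomial distribution, the PMF gives us the probability of each outcome.

Using the PMF formula:
P(X = 4) = 0.087280

Rounded to 4 decimal places: 0.0873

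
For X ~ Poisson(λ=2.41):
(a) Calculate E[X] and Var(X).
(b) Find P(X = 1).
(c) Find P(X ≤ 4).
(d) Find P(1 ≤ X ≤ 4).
(a) E[X] = 2.4100, Var(X) = 2.4100
(b) P(X = 1) = 0.216455
(c) P(X ≤ 4) = 0.902873
(d) P(1 ≤ X ≤ 4) = 0.813058

We have X ~ Poisson(λ=2.41).

(a) Moments:
E[X] = 2.4100
Var(X) = 2.4100
σ = √Var(X) = 1.5524

(b) Point probability using PMF:
P(X = 1) = 0.216455

(c) Cumulative probability using CDF:
P(X ≤ 4) = F(4) = 0.902873

(d) Range probability:
P(1 ≤ X ≤ 4) = P(X ≤ 4) - P(X ≤ 0)
                   = F(4) - F(0)
                   = 0.902873 - 0.089815
                   = 0.813058

This means approximately 81.3% of outcomes fall in the interval [1, 4].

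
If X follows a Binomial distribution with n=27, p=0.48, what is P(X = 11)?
0.116122

We have X ~ Binomial(n=27, p=0.48).

For a Binomial distribution, the PMF gives us the probability of each outcome.

Using the PMF formula:
P(X = 11) = 0.116122

Rounded to 4 decimal places: 0.1161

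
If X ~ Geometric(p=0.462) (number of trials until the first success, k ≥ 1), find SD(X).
1.5876

We have X ~ Geometric(p=0.462) (number of trials until the first success, k ≥ 1).

For a Geometric distribution with p=0.462 (number of trials until the first success, k ≥ 1):
σ = √Var(X) = 1.5876

The standard deviation is the square root of the variance.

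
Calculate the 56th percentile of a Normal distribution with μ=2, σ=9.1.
3.3738

We have X ~ Normal(μ=2, σ=9.1).

We want to find x such that P(X ≤ x) = 0.56.

This is the 56th percentile, which means 56% of values fall below this point.

Using the inverse CDF (quantile function):
x = F⁻¹(0.56) = 3.3738

Verification: P(X ≤ 3.3738) = 0.56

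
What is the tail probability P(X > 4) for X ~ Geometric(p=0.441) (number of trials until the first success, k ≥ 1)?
0.097644

We have X ~ Geometric(p=0.441) (number of trials until the first success, k ≥ 1).

P(X > 4) = 1 - P(X ≤ 4)
                = 1 - F(4)
                = 1 - 0.902356
                = 0.097644

So there's approximately a 9.8% chance that X exceeds 4.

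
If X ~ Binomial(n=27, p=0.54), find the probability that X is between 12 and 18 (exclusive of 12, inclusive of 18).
0.725922

We have X ~ Binomial(n=27, p=0.54).

To find P(12 < X ≤ 18), we use:
P(12 < X ≤ 18) = P(X ≤ 18) - P(X ≤ 12)
                 = F(18) - F(12)
                 = 0.936599 - 0.210677
                 = 0.725922

So there's approximately a 72.6% chance that X falls in this range.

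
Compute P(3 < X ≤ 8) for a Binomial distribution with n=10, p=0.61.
0.899564

We have X ~ Binomial(n=10, p=0.61).

To find P(3 < X ≤ 8), we use:
P(3 < X ≤ 8) = P(X ≤ 8) - P(X ≤ 3)
                 = F(8) - F(3)
                 = 0.947259 - 0.047695
                 = 0.899564

So there's approximately a 90.0% chance that X falls in this range.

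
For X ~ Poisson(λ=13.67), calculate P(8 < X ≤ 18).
0.827239

We have X ~ Poisson(λ=13.67).

To find P(8 < X ≤ 18), we use:
P(8 < X ≤ 18) = P(X ≤ 18) - P(X ≤ 8)
                 = F(18) - F(8)
                 = 0.900074 - 0.072835
                 = 0.827239

So there's approximately a 82.7% chance that X falls in this range.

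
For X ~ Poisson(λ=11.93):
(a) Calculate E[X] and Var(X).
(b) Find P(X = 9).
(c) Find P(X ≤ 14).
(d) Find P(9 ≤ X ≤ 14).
(a) E[X] = 11.9300, Var(X) = 11.9300
(b) P(X = 9) = 0.088893
(c) P(X ≤ 14) = 0.778321
(d) P(9 ≤ X ≤ 14) = 0.618653

We have X ~ Poisson(λ=11.93).

(a) Moments:
E[X] = 11.9300
Var(X) = 11.9300
σ = √Var(X) = 3.4540

(b) Point probability using PMF:
P(X = 9) = 0.088893

(c) Cumulative probability using CDF:
P(X ≤ 14) = F(14) = 0.778321

(d) Range probability:
P(9 ≤ X ≤ 14) = P(X ≤ 14) - P(X ≤ 8)
                   = F(14) - F(8)
                   = 0.778321 - 0.159668
                   = 0.618653

This means approximately 61.9% of outcomes fall in the interval [9, 14].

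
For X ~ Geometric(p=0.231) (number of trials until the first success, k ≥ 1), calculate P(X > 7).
0.159032

We have X ~ Geometric(p=0.231) (number of trials until the first success, k ≥ 1).

P(X > 7) = 1 - P(X ≤ 7)
                = 1 - F(7)
                = 1 - 0.840968
                = 0.159032

So there's approximately a 15.9% chance that X exceeds 7.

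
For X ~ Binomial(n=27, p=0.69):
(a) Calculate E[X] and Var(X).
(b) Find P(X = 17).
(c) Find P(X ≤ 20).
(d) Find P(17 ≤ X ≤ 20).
(a) E[X] = 18.6300, Var(X) = 5.7753
(b) P(X = 17) = 0.125951
(c) P(X ≤ 20) = 0.778264
(d) P(17 ≤ X ≤ 20) = 0.592103

We have X ~ Binomial(n=27, p=0.69).

(a) Moments:
E[X] = 18.6300
Var(X) = 5.7753
σ = √Var(X) = 2.4032

(b) Point probability using PMF:
P(X = 17) = 0.125951

(c) Cumulative probability using CDF:
P(X ≤ 20) = F(20) = 0.778264

(d) Range probability:
P(17 ≤ X ≤ 20) = P(X ≤ 20) - P(X ≤ 16)
                   = F(20) - F(16)
                   = 0.778264 - 0.186160
                   = 0.592103

This means approximately 59.2% of outcomes fall in the interval [17, 20].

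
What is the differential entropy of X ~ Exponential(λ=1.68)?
0.4812 nats

We have X ~ Exponential(λ=1.68).

The differential entropy measures the uncertainty or information content of the distribution.

For an Exponential distribution with λ=1.68:
h(X) = 0.4812 nats

(In bits, this would be 0.6942 bits.)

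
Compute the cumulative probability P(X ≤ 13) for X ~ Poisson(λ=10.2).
0.849450

We have X ~ Poisson(λ=10.2).

The CDF gives us P(X ≤ k).

Using the CDF:
P(X ≤ 13) = 0.849450

This means there's approximately a 84.9% chance that X is at most 13.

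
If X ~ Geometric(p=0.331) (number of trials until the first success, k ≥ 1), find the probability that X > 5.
0.134008

We have X ~ Geometric(p=0.331) (number of trials until the first success, k ≥ 1).

P(X > 5) = 1 - P(X ≤ 5)
                = 1 - F(5)
                = 1 - 0.865992
                = 0.134008

So there's approximately a 13.4% chance that X exceeds 5.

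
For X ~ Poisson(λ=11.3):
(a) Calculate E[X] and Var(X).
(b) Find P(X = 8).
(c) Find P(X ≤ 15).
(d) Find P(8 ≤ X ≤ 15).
(a) E[X] = 11.3000, Var(X) = 11.3000
(b) P(X = 8) = 0.081579
(c) P(X ≤ 15) = 0.890517
(d) P(8 ≤ X ≤ 15) = 0.765664

We have X ~ Poisson(λ=11.3).

(a) Moments:
E[X] = 11.3000
Var(X) = 11.3000
σ = √Var(X) = 3.3615

(b) Point probability using PMF:
P(X = 8) = 0.081579

(c) Cumulative probability using CDF:
P(X ≤ 15) = F(15) = 0.890517

(d) Range probability:
P(8 ≤ X ≤ 15) = P(X ≤ 15) - P(X ≤ 7)
                   = F(15) - F(7)
                   = 0.890517 - 0.124853
                   = 0.765664

This means approximately 76.6% of outcomes fall in the interval [8, 15].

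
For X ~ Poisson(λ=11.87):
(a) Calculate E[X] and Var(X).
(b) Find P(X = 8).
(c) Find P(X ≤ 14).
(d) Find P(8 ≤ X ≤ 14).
(a) E[X] = 11.8700, Var(X) = 11.8700
(b) P(X = 8) = 0.068393
(c) P(X ≤ 14) = 0.783658
(d) P(8 ≤ X ≤ 14) = 0.688319

We have X ~ Poisson(λ=11.87).

(a) Moments:
E[X] = 11.8700
Var(X) = 11.8700
σ = √Var(X) = 3.4453

(b) Point probability using PMF:
P(X = 8) = 0.068393

(c) Cumulative probability using CDF:
P(X ≤ 14) = F(14) = 0.783658

(d) Range probability:
P(8 ≤ X ≤ 14) = P(X ≤ 14) - P(X ≤ 7)
                   = F(14) - F(7)
                   = 0.783658 - 0.095339
                   = 0.688319

This means approximately 68.8% of outcomes fall in the interval [8, 14].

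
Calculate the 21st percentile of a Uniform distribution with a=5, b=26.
9.4100

We have X ~ Uniform(a=5, b=26).

We want to find x such that P(X ≤ x) = 0.21.

This is the 21st percentile, which means 21% of values fall below this point.

Using the inverse CDF (quantile function):
x = F⁻¹(0.21) = 9.4100

Verification: P(X ≤ 9.4100) = 0.21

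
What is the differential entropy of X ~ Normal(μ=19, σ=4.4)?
2.9005 nats

We have X ~ Normal(μ=19, σ=4.4).

The differential entropy measures the uncertainty or information content of the distribution.

For a Normal distribution with μ=19, σ=4.4:
h(X) = 2.9005 nats

(In bits, this would be 4.1846 bits.)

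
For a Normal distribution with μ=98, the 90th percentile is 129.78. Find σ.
σ = 24.7981

For X ~ Normal(μ, σ), the p-th percentile satisfies x = μ + z_p × σ,
where z_p = Φ⁻¹(p) is the standard normal quantile.

Step 1: z_{0.9} = Φ⁻¹(0.9) = 1.2816

Step 2: Solve for σ:
129.78 = 98 + 1.2816 × σ
σ = (129.78 - 98) / 1.2816
σ = 31.78 / 1.2816
σ = 24.7981

Verification: μ + z × σ = 98 + 1.2816 × 24.7981 = 129.78 ✓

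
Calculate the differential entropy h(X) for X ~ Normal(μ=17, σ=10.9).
3.8077 nats

We have X ~ Normal(μ=17, σ=10.9).

The differential entropy measures the uncertainty or information content of the distribution.

For a Normal distribution with μ=17, σ=10.9:
h(X) = 3.8077 nats

(In bits, this would be 5.4934 bits.)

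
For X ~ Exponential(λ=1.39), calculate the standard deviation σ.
0.7194

We have X ~ Exponential(λ=1.39).

For an Exponential distribution with λ=1.39:
σ = √Var(X) = 0.7194

The standard deviation is the square root of the variance.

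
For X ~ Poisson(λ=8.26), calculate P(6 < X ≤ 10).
0.506608

We have X ~ Poisson(λ=8.26).

To find P(6 < X ≤ 10), we use:
P(6 < X ≤ 10) = P(X ≤ 10) - P(X ≤ 6)
                 = F(10) - F(6)
                 = 0.789267 - 0.282660
                 = 0.506608

So there's approximately a 50.7% chance that X falls in this range.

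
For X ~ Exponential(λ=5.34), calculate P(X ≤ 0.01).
0.051999

We have X ~ Exponential(λ=5.34).

The CDF gives us P(X ≤ k).

Using the CDF:
P(X ≤ 0.01) = 0.051999

This means there's approximately a 5.2% chance that X is at most 0.01.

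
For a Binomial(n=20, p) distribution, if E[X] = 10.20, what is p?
p = 0.51

For a Binomial(n, p) distribution:
E[X] = n × p

Given n = 20 and E[X] = 10.20:
10.20 = 20 × p
p = 10.20 / 20 = 0.51

Verification: Binomial(20, 0.51) has E[X] = 10.20 ✓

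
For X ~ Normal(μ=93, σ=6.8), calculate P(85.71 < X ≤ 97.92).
0.623476

We have X ~ Normal(μ=93, σ=6.8).

To find P(85.71 < X ≤ 97.92), we use:
P(85.71 < X ≤ 97.92) = P(X ≤ 97.92) - P(X ≤ 85.71)
                 = F(97.92) - F(85.71)
                 = 0.765323 - 0.141847
                 = 0.623476

So there's approximately a 62.3% chance that X falls in this range.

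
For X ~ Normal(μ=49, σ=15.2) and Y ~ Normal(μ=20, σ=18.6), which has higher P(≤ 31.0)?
Y has higher probability (P(Y ≤ 31.0) = 0.7229 > P(X ≤ 31.0) = 0.1182)

Compute P(≤ 31.0) for each distribution:

X ~ Normal(μ=49, σ=15.2):
P(X ≤ 31.0) = 0.1182

Y ~ Normal(μ=20, σ=18.6):
P(Y ≤ 31.0) = 0.7229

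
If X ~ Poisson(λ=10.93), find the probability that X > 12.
0.303668

We have X ~ Poisson(λ=10.93).

P(X > 12) = 1 - P(X ≤ 12)
                = 1 - F(12)
                = 1 - 0.696332
                = 0.303668

So there's approximately a 30.4% chance that X exceeds 12.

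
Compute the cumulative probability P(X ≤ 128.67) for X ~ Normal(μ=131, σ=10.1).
0.408777

We have X ~ Normal(μ=131, σ=10.1).

The CDF gives us P(X ≤ k).

Using the CDF:
P(X ≤ 128.67) = 0.408777

This means there's approximately a 40.9% chance that X is at most 128.67.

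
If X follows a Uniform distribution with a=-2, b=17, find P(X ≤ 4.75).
0.355263

We have X ~ Uniform(a=-2, b=17).

The CDF gives us P(X ≤ k).

Using the CDF:
P(X ≤ 4.75) = 0.355263

This means there's approximately a 35.5% chance that X is at most 4.75.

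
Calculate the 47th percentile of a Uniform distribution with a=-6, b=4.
-1.3000

We have X ~ Uniform(a=-6, b=4).

We want to find x such that P(X ≤ x) = 0.47.

This is the 47th percentile, which means 47% of values fall below this point.

Using the inverse CDF (quantile function):
x = F⁻¹(0.47) = -1.3000

Verification: P(X ≤ -1.3000) = 0.47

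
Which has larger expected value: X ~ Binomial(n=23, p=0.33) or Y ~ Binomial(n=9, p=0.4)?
X has larger mean (7.5900 > 3.6000)

Compute the expected value for each distribution:

X ~ Binomial(n=23, p=0.33):
E[X] = 7.5900

Y ~ Binomial(n=9, p=0.4):
E[Y] = 3.6000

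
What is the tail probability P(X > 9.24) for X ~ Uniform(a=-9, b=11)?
0.088000

We have X ~ Uniform(a=-9, b=11).

P(X > 9.24) = 1 - P(X ≤ 9.24)
                = 1 - F(9.24)
                = 1 - 0.912000
                = 0.088000

So there's approximately a 8.8% chance that X exceeds 9.24.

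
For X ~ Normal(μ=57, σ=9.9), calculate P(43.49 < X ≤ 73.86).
0.869537

We have X ~ Normal(μ=57, σ=9.9).

To find P(43.49 < X ≤ 73.86), we use:
P(43.49 < X ≤ 73.86) = P(X ≤ 73.86) - P(X ≤ 43.49)
                 = F(73.86) - F(43.49)
                 = 0.955719 - 0.086182
                 = 0.869537

So there's approximately a 87.0% chance that X falls in this range.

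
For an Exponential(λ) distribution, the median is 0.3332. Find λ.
λ = 2.0803

For X ~ Exponential(λ), the CDF is F(x) = 1 - e^(-λx).
The median m satisfies F(m) = 0.5:
1 - e^(-λm) = 0.5
e^(-λm) = 0.5
λm = ln(2)
m = ln(2) / λ

Given m = 0.3332:
λ = ln(2) / 0.3332 = 0.693147 / 0.3332 = 2.0803

Verification: ln(2) / 2.0803 = 0.3332 ✓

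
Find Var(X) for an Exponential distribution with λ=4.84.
0.0427

We have X ~ Exponential(λ=4.84).

For an Exponential distribution with λ=4.84:
Var(X) = 0.0427

The variance measures the spread of the distribution around the mean.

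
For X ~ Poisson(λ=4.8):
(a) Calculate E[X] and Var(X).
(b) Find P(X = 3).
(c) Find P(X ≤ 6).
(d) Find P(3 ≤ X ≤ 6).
(a) E[X] = 4.8000, Var(X) = 4.8000
(b) P(X = 3) = 0.151691
(c) P(X ≤ 6) = 0.790805
(d) P(3 ≤ X ≤ 6) = 0.648265

We have X ~ Poisson(λ=4.8).

(a) Moments:
E[X] = 4.8000
Var(X) = 4.8000
σ = √Var(X) = 2.1909

(b) Point probability using PMF:
P(X = 3) = 0.151691

(c) Cumulative probability using CDF:
P(X ≤ 6) = F(6) = 0.790805

(d) Range probability:
P(3 ≤ X ≤ 6) = P(X ≤ 6) - P(X ≤ 2)
                   = F(6) - F(2)
                   = 0.790805 - 0.142539
                   = 0.648265

This means approximately 64.8% of outcomes fall in the interval [3, 6].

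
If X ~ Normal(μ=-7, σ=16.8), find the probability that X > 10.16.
0.153526

We have X ~ Normal(μ=-7, σ=16.8).

P(X > 10.16) = 1 - P(X ≤ 10.16)
                = 1 - F(10.16)
                = 1 - 0.846474
                = 0.153526

So there's approximately a 15.4% chance that X exceeds 10.16.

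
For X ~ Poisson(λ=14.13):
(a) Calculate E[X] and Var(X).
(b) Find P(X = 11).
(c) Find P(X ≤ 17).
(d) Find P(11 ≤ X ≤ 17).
(a) E[X] = 14.1300, Var(X) = 14.1300
(b) P(X = 11) = 0.082002
(c) P(X ≤ 17) = 0.817806
(d) P(11 ≤ X ≤ 17) = 0.650582

We have X ~ Poisson(λ=14.13).

(a) Moments:
E[X] = 14.1300
Var(X) = 14.1300
σ = √Var(X) = 3.7590

(b) Point probability using PMF:
P(X = 11) = 0.082002

(c) Cumulative probability using CDF:
P(X ≤ 17) = F(17) = 0.817806

(d) Range probability:
P(11 ≤ X ≤ 17) = P(X ≤ 17) - P(X ≤ 10)
                   = F(17) - F(10)
                   = 0.817806 - 0.167224
                   = 0.650582

This means approximately 65.1% of outcomes fall in the interval [11, 17].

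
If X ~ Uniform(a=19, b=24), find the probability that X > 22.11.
0.378000

We have X ~ Uniform(a=19, b=24).

P(X > 22.11) = 1 - P(X ≤ 22.11)
                = 1 - F(22.11)
                = 1 - 0.622000
                = 0.378000

So there's approximately a 37.8% chance that X exceeds 22.11.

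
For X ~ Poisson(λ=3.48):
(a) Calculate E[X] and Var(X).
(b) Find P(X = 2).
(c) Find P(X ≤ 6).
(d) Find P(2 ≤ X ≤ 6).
(a) E[X] = 3.4800, Var(X) = 3.4800
(b) P(X = 2) = 0.186545
(c) P(X ≤ 6) = 0.936243
(d) P(2 ≤ X ≤ 6) = 0.798226

We have X ~ Poisson(λ=3.48).

(a) Moments:
E[X] = 3.4800
Var(X) = 3.4800
σ = √Var(X) = 1.8655

(b) Point probability using PMF:
P(X = 2) = 0.186545

(c) Cumulative probability using CDF:
P(X ≤ 6) = F(6) = 0.936243

(d) Range probability:
P(2 ≤ X ≤ 6) = P(X ≤ 6) - P(X ≤ 1)
                   = F(6) - F(1)
                   = 0.936243 - 0.138017
                   = 0.798226

This means approximately 79.8% of outcomes fall in the interval [2, 6].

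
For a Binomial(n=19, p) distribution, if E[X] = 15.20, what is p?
p = 0.8

For a Binomial(n, p) distribution:
E[X] = n × p

Given n = 19 and E[X] = 15.20:
15.20 = 19 × p
p = 15.20 / 19 = 0.8

Verification: Binomial(19, 0.8) has E[X] = 15.20 ✓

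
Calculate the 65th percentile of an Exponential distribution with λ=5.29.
0.1985

We have X ~ Exponential(λ=5.29).

We want to find x such that P(X ≤ x) = 0.65.

This is the 65th percentile, which means 65% of values fall below this point.

Using the inverse CDF (quantile function):
x = F⁻¹(0.65) = 0.1985

Verification: P(X ≤ 0.1985) = 0.65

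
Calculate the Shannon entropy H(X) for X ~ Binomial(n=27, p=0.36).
2.3316 nats

We have X ~ Binomial(n=27, p=0.36).

The Shannon entropy measures the uncertainty or information content of the distribution.

For a Binomial distribution with n=27, p=0.36:
H(X) = 2.3316 nats

(In bits, this would be 3.3638 bits.)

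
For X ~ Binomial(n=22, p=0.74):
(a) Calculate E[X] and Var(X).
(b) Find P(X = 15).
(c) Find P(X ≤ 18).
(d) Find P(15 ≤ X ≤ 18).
(a) E[X] = 16.2800, Var(X) = 4.2328
(b) P(X = 15) = 0.149667
(c) P(X ≤ 18) = 0.861865
(d) P(15 ≤ X ≤ 18) = 0.671244

We have X ~ Binomial(n=22, p=0.74).

(a) Moments:
E[X] = 16.2800
Var(X) = 4.2328
σ = √Var(X) = 2.0574

(b) Point probability using PMF:
P(X = 15) = 0.149667

(c) Cumulative probability using CDF:
P(X ≤ 18) = F(18) = 0.861865

(d) Range probability:
P(15 ≤ X ≤ 18) = P(X ≤ 18) - P(X ≤ 14)
                   = F(18) - F(14)
                   = 0.861865 - 0.190621
                   = 0.671244

This means approximately 67.1% of outcomes fall in the interval [15, 18].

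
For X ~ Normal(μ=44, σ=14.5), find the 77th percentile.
54.7133

We have X ~ Normal(μ=44, σ=14.5).

We want to find x such that P(X ≤ x) = 0.77.

This is the 77th percentile, which means 77% of values fall below this point.

Using the inverse CDF (quantile function):
x = F⁻¹(0.77) = 54.7133

Verification: P(X ≤ 54.7133) = 0.77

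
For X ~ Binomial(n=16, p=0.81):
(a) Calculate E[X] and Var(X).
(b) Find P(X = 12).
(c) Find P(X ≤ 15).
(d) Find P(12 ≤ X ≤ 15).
(a) E[X] = 12.9600, Var(X) = 2.4624
(b) P(X = 12) = 0.189193
(c) P(X ≤ 15) = 0.965663
(d) P(12 ≤ X ≤ 15) = 0.792949

We have X ~ Binomial(n=16, p=0.81).

(a) Moments:
E[X] = 12.9600
Var(X) = 2.4624
σ = √Var(X) = 1.5692

(b) Point probability using PMF:
P(X = 12) = 0.189193

(c) Cumulative probability using CDF:
P(X ≤ 15) = F(15) = 0.965663

(d) Range probability:
P(12 ≤ X ≤ 15) = P(X ≤ 15) - P(X ≤ 11)
                   = F(15) - F(11)
                   = 0.965663 - 0.172714
                   = 0.792949

This means approximately 79.3% of outcomes fall in the interval [12, 15].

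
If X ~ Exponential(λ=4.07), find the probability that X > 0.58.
0.094364

We have X ~ Exponential(λ=4.07).

P(X > 0.58) = 1 - P(X ≤ 0.58)
                = 1 - F(0.58)
                = 1 - 0.905636
                = 0.094364

So there's approximately a 9.4% chance that X exceeds 0.58.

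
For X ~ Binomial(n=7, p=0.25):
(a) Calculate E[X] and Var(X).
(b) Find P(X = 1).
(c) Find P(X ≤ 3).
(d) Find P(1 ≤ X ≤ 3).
(a) E[X] = 1.7500, Var(X) = 1.3125
(b) P(X = 1) = 0.311462
(c) P(X ≤ 3) = 0.929443
(d) P(1 ≤ X ≤ 3) = 0.795959

We have X ~ Binomial(n=7, p=0.25).

(a) Moments:
E[X] = 1.7500
Var(X) = 1.3125
σ = √Var(X) = 1.1456

(b) Point probability using PMF:
P(X = 1) = 0.311462

(c) Cumulative probability using CDF:
P(X ≤ 3) = F(3) = 0.929443

(d) Range probability:
P(1 ≤ X ≤ 3) = P(X ≤ 3) - P(X ≤ 0)
                   = F(3) - F(0)
                   = 0.929443 - 0.133484
                   = 0.795959

This means approximately 79.6% of outcomes fall in the interval [1, 3].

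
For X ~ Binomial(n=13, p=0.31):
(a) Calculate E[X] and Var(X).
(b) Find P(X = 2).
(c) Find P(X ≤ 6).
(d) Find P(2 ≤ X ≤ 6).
(a) E[X] = 4.0300, Var(X) = 2.7807
(b) P(X = 2) = 0.126520
(c) P(X ≤ 6) = 0.926725
(d) P(2 ≤ X ≤ 6) = 0.871755

We have X ~ Binomial(n=13, p=0.31).

(a) Moments:
E[X] = 4.0300
Var(X) = 2.7807
σ = √Var(X) = 1.6675

(b) Point probability using PMF:
P(X = 2) = 0.126520

(c) Cumulative probability using CDF:
P(X ≤ 6) = F(6) = 0.926725

(d) Range probability:
P(2 ≤ X ≤ 6) = P(X ≤ 6) - P(X ≤ 1)
                   = F(6) - F(1)
                   = 0.926725 - 0.054971
                   = 0.871755

This means approximately 87.2% of outcomes fall in the interval [2, 6].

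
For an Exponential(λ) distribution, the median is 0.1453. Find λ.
λ = 4.7705

For X ~ Exponential(λ), the CDF is F(x) = 1 - e^(-λx).
The median m satisfies F(m) = 0.5:
1 - e^(-λm) = 0.5
e^(-λm) = 0.5
λm = ln(2)
m = ln(2) / λ

Given m = 0.1453:
λ = ln(2) / 0.1453 = 0.693147 / 0.1453 = 4.7705

Verification: ln(2) / 4.7705 = 0.1453 ✓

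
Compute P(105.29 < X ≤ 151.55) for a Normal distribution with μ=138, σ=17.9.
0.741648

We have X ~ Normal(μ=138, σ=17.9).

To find P(105.29 < X ≤ 151.55), we use:
P(105.29 < X ≤ 151.55) = P(X ≤ 151.55) - P(X ≤ 105.29)
                 = F(151.55) - F(105.29)
                 = 0.775470 - 0.033822
                 = 0.741648

So there's approximately a 74.2% chance that X falls in this range.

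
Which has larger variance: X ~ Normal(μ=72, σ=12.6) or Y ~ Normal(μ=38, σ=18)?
Y has larger variance (324.0000 > 158.7600)

Compute the variance for each distribution:

X ~ Normal(μ=72, σ=12.6):
Var(X) = 158.7600

Y ~ Normal(μ=38, σ=18):
Var(Y) = 324.0000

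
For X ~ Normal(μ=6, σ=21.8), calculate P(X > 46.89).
0.030349

We have X ~ Normal(μ=6, σ=21.8).

P(X > 46.89) = 1 - P(X ≤ 46.89)
                = 1 - F(46.89)
                = 1 - 0.969651
                = 0.030349

So there's approximately a 3.0% chance that X exceeds 46.89.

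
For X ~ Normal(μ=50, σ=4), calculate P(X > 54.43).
0.134039

We have X ~ Normal(μ=50, σ=4).

P(X > 54.43) = 1 - P(X ≤ 54.43)
                = 1 - F(54.43)
                = 1 - 0.865961
                = 0.134039

So there's approximately a 13.4% chance that X exceeds 54.43.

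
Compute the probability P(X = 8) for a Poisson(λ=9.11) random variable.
0.130078

We have X ~ Poisson(λ=9.11).

For a Poisson distribution, the PMF gives us the probability of each outcome.

Using the PMF formula:
P(X = 8) = 0.130078

Rounded to 4 decimal places: 0.1301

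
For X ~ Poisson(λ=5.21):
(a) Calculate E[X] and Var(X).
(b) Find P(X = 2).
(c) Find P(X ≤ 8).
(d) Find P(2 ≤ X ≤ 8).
(a) E[X] = 5.2100, Var(X) = 5.2100
(b) P(X = 2) = 0.074126
(c) P(X ≤ 8) = 0.917332
(d) P(2 ≤ X ≤ 8) = 0.883415

We have X ~ Poisson(λ=5.21).

(a) Moments:
E[X] = 5.2100
Var(X) = 5.2100
σ = √Var(X) = 2.2825

(b) Point probability using PMF:
P(X = 2) = 0.074126

(c) Cumulative probability using CDF:
P(X ≤ 8) = F(8) = 0.917332

(d) Range probability:
P(2 ≤ X ≤ 8) = P(X ≤ 8) - P(X ≤ 1)
                   = F(8) - F(1)
                   = 0.917332 - 0.033917
                   = 0.883415

This means approximately 88.3% of outcomes fall in the interval [2, 8].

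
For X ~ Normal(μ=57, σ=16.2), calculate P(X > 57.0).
0.500000

We have X ~ Normal(μ=57, σ=16.2).

P(X > 57.0) = 1 - P(X ≤ 57.0)
                = 1 - F(57.0)
                = 1 - 0.500000
                = 0.500000

So there's approximately a 50.0% chance that X exceeds 57.0.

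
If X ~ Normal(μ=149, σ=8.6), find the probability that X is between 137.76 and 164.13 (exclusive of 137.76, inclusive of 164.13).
0.865127

We have X ~ Normal(μ=149, σ=8.6).

To find P(137.76 < X ≤ 164.13), we use:
P(137.76 < X ≤ 164.13) = P(X ≤ 164.13) - P(X ≤ 137.76)
                 = F(164.13) - F(137.76)
                 = 0.960737 - 0.095610
                 = 0.865127

So there's approximately a 86.5% chance that X falls in this range.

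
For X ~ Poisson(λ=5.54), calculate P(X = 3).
0.111272

We have X ~ Poisson(λ=5.54).

For a Poisson distribution, the PMF gives us the probability of each outcome.

Using the PMF formula:
P(X = 3) = 0.111272

Rounded to 4 decimal places: 0.1113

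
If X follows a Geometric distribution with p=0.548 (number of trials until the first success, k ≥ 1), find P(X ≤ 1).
0.548000

We have X ~ Geometric(p=0.548) (number of trials until the first success, k ≥ 1).

The CDF gives us P(X ≤ k).

Using the CDF:
P(X ≤ 1) = 0.548000

This means there's approximately a 54.8% chance that X is at most 1.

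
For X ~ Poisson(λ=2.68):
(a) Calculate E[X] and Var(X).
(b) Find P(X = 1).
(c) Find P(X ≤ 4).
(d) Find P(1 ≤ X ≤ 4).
(a) E[X] = 2.6800, Var(X) = 2.6800
(b) P(X = 1) = 0.183749
(c) P(X ≤ 4) = 0.865870
(d) P(1 ≤ X ≤ 4) = 0.797307

We have X ~ Poisson(λ=2.68).

(a) Moments:
E[X] = 2.6800
Var(X) = 2.6800
σ = √Var(X) = 1.6371

(b) Point probability using PMF:
P(X = 1) = 0.183749

(c) Cumulative probability using CDF:
P(X ≤ 4) = F(4) = 0.865870

(d) Range probability:
P(1 ≤ X ≤ 4) = P(X ≤ 4) - P(X ≤ 0)
                   = F(4) - F(0)
                   = 0.865870 - 0.068563
                   = 0.797307

This means approximately 79.7% of outcomes fall in the interval [1, 4].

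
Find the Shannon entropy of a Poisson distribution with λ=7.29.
2.3997 nats

We have X ~ Poisson(λ=7.29).

The Shannon entropy measures the uncertainty or information content of the distribution.

For a Poisson distribution with λ=7.29:
H(X) = 2.3997 nats

(In bits, this would be 3.4621 bits.)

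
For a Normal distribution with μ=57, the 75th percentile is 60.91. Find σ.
σ = 5.7970

For X ~ Normal(μ, σ), the p-th percentile satisfies x = μ + z_p × σ,
where z_p = Φ⁻¹(p) is the standard normal quantile.

Step 1: z_{0.75} = Φ⁻¹(0.75) = 0.6745

Step 2: Solve for σ:
60.91 = 57 + 0.6745 × σ
σ = (60.91 - 57) / 0.6745
σ = 3.91 / 0.6745
σ = 5.7970

Verification: μ + z × σ = 57 + 0.6745 × 5.7970 = 60.91 ✓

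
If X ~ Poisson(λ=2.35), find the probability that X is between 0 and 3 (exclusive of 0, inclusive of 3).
0.693737

We have X ~ Poisson(λ=2.35).

To find P(0 < X ≤ 3), we use:
P(0 < X ≤ 3) = P(X ≤ 3) - P(X ≤ 0)
                 = F(3) - F(0)
                 = 0.789106 - 0.095369
                 = 0.693737

So there's approximately a 69.4% chance that X falls in this range.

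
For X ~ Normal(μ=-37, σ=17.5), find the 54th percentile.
-35.2424

We have X ~ Normal(μ=-37, σ=17.5).

We want to find x such that P(X ≤ x) = 0.54.

This is the 54th percentile, which means 54% of values fall below this point.

Using the inverse CDF (quantile function):
x = F⁻¹(0.54) = -35.2424

Verification: P(X ≤ -35.2424) = 0.54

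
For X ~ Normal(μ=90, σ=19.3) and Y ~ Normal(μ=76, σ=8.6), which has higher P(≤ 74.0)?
Y has higher probability (P(Y ≤ 74.0) = 0.4081 > P(X ≤ 74.0) = 0.2035)

Compute P(≤ 74.0) for each distribution:

X ~ Normal(μ=90, σ=19.3):
P(X ≤ 74.0) = 0.2035

Y ~ Normal(μ=76, σ=8.6):
P(Y ≤ 74.0) = 0.4081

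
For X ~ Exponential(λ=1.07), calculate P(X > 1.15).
0.292146

We have X ~ Exponential(λ=1.07).

P(X > 1.15) = 1 - P(X ≤ 1.15)
                = 1 - F(1.15)
                = 1 - 0.707854
                = 0.292146

So there's approximately a 29.2% chance that X exceeds 1.15.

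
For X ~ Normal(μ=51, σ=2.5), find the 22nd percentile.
49.0695

We have X ~ Normal(μ=51, σ=2.5).

We want to find x such that P(X ≤ x) = 0.22.

This is the 22nd percentile, which means 22% of values fall below this point.

Using the inverse CDF (quantile function):
x = F⁻¹(0.22) = 49.0695

Verification: P(X ≤ 49.0695) = 0.22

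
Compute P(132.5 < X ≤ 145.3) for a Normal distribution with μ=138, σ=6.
0.708476

We have X ~ Normal(μ=138, σ=6).

To find P(132.5 < X ≤ 145.3), we use:
P(132.5 < X ≤ 145.3) = P(X ≤ 145.3) - P(X ≤ 132.5)
                 = F(145.3) - F(132.5)
                 = 0.888134 - 0.179659
                 = 0.708476

So there's approximately a 70.8% chance that X falls in this range.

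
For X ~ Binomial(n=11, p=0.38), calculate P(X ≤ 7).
0.978958

We have X ~ Binomial(n=11, p=0.38).

The CDF gives us P(X ≤ k).

Using the CDF:
P(X ≤ 7) = 0.978958

This means there's approximately a 97.9% chance that X is at most 7.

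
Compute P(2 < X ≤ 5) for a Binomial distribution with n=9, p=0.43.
0.683772

We have X ~ Binomial(n=9, p=0.43).

To find P(2 < X ≤ 5), we use:
P(2 < X ≤ 5) = P(X ≤ 5) - P(X ≤ 2)
                 = F(5) - F(2)
                 = 0.863372 - 0.179600
                 = 0.683772

So there's approximately a 68.4% chance that X falls in this range.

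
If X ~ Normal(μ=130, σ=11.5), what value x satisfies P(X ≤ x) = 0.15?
118.0810

We have X ~ Normal(μ=130, σ=11.5).

We want to find x such that P(X ≤ x) = 0.15.

This is the 15th percentile, which means 15% of values fall below this point.

Using the inverse CDF (quantile function):
x = F⁻¹(0.15) = 118.0810

Verification: P(X ≤ 118.0810) = 0.15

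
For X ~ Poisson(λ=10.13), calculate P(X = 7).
0.086583

We have X ~ Poisson(λ=10.13).

For a Poisson distribution, the PMF gives us the probability of each outcome.

Using the PMF formula:
P(X = 7) = 0.086583

Rounded to 4 decimal places: 0.0866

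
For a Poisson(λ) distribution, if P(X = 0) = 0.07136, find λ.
λ = 2.6400

For a Poisson(λ) distribution, the PMF at 0 is:
P(X = 0) = λ^0 e^(-λ) / 0! = e^(-λ)

Given P(X = 0) = 0.07136:
e^(-λ) = 0.07136
-λ = ln(0.07136)
λ = -ln(0.07136) = 2.6400

Verification: e^(-2.6400) = 0.07136 ✓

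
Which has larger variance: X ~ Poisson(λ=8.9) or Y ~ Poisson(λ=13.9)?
Y has larger variance (13.9000 > 8.9000)

Compute the variance for each distribution:

X ~ Poisson(λ=8.9):
Var(X) = 8.9000

Y ~ Poisson(λ=13.9):
Var(Y) = 13.9000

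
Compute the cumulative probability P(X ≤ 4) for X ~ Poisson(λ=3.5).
0.725445

We have X ~ Poisson(λ=3.5).

The CDF gives us P(X ≤ k).

Using the CDF:
P(X ≤ 4) = 0.725445

This means there's approximately a 72.5% chance that X is at most 4.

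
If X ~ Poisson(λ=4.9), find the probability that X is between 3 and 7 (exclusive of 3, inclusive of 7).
0.597517

We have X ~ Poisson(λ=4.9).

To find P(3 < X ≤ 7), we use:
P(3 < X ≤ 7) = P(X ≤ 7) - P(X ≤ 3)
                 = F(7) - F(3)
                 = 0.876862 - 0.279345
                 = 0.597517

So there's approximately a 59.8% chance that X falls in this range.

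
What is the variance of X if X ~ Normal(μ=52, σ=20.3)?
412.0900

We have X ~ Normal(μ=52, σ=20.3).

For a Normal distribution with μ=52, σ=20.3:
Var(X) = 412.0900

The variance measures the spread of the distribution around the mean.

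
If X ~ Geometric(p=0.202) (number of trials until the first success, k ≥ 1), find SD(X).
4.4223

We have X ~ Geometric(p=0.202) (number of trials until the first success, k ≥ 1).

For a Geometric distribution with p=0.202 (number of trials until the first success, k ≥ 1):
σ = √Var(X) = 4.4223

The standard deviation is the square root of the variance.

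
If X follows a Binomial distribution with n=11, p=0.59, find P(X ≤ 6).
0.494797

We have X ~ Binomial(n=11, p=0.59).

The CDF gives us P(X ≤ k).

Using the CDF:
P(X ≤ 6) = 0.494797

This means there's approximately a 49.5% chance that X is at most 6.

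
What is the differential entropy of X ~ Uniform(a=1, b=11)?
2.3026 nats

We have X ~ Uniform(a=1, b=11).

The differential entropy measures the uncertainty or information content of the distribution.

For a Uniform distribution with a=1, b=11:
h(X) = 2.3026 nats

(In bits, this would be 3.3219 bits.)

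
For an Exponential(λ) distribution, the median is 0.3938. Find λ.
λ = 1.7602

For X ~ Exponential(λ), the CDF is F(x) = 1 - e^(-λx).
The median m satisfies F(m) = 0.5:
1 - e^(-λm) = 0.5
e^(-λm) = 0.5
λm = ln(2)
m = ln(2) / λ

Given m = 0.3938:
λ = ln(2) / 0.3938 = 0.693147 / 0.3938 = 1.7602

Verification: ln(2) / 1.7602 = 0.3938 ✓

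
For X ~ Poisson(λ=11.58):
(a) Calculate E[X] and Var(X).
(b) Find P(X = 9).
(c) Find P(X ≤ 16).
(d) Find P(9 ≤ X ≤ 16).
(a) E[X] = 11.5800, Var(X) = 11.5800
(b) P(X = 9) = 0.096490
(c) P(X ≤ 16) = 0.919920
(d) P(9 ≤ X ≤ 16) = 0.735404

We have X ~ Poisson(λ=11.58).

(a) Moments:
E[X] = 11.5800
Var(X) = 11.5800
σ = √Var(X) = 3.4029

(b) Point probability using PMF:
P(X = 9) = 0.096490

(c) Cumulative probability using CDF:
P(X ≤ 16) = F(16) = 0.919920

(d) Range probability:
P(9 ≤ X ≤ 16) = P(X ≤ 16) - P(X ≤ 8)
                   = F(16) - F(8)
                   = 0.919920 - 0.184516
                   = 0.735404

This means approximately 73.5% of outcomes fall in the interval [9, 16].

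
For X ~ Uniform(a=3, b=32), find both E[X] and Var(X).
E[X] = 17.5000, Var(X) = 70.0833

We have X ~ Uniform(a=3, b=32).

For a Uniform distribution with a=3, b=32:

Expected value:
E[X] = 17.5000

Variance:
Var(X) = 70.0833

Standard deviation:
σ = √Var(X) = 8.3716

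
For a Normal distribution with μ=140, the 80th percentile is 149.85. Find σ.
σ = 11.7036

For X ~ Normal(μ, σ), the p-th percentile satisfies x = μ + z_p × σ,
where z_p = Φ⁻¹(p) is the standard normal quantile.

Step 1: z_{0.8} = Φ⁻¹(0.8) = 0.8416

Step 2: Solve for σ:
149.85 = 140 + 0.8416 × σ
σ = (149.85 - 140) / 0.8416
σ = 9.85 / 0.8416
σ = 11.7036

Verification: μ + z × σ = 140 + 0.8416 × 11.7036 = 149.85 ✓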